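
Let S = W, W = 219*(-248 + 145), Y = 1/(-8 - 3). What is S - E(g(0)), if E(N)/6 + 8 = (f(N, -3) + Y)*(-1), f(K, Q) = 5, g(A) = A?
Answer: -247275/11 ≈ -22480.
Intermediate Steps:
Y = -1/11 (Y = 1/(-11) = -1/11 ≈ -0.090909)
W = -22557 (W = 219*(-103) = -22557)
S = -22557
E(N) = -852/11 (E(N) = -48 + 6*((5 - 1/11)*(-1)) = -48 + 6*((54/11)*(-1)) = -48 + 6*(-54/11) = -48 - 324/11 = -852/11)
S - E(g(0)) = -22557 - 1*(-852/11) = -22557 + 852/11 = -247275/11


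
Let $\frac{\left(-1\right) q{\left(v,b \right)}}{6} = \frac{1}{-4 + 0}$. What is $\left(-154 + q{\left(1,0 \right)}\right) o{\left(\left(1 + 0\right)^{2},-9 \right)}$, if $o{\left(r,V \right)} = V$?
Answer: $\frac{2745}{2} \approx 1372.5$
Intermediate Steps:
$q{\left(v,b \right)} = \frac{3}{2}$ ($q{\left(v,b \right)} = - \frac{6}{-4 + 0} = - \frac{6}{-4} = \left(-6\right) \left(- \frac{1}{4}\right) = \frac{3}{2}$)
$\left(-154 + q{\left(1,0 \right)}\right) o{\left(\left(1 + 0\right)^{2},-9 \right)} = \left(-154 + \frac{3}{2}\right) \left(-9\right) = \left(- \frac{305}{2}\right) \left(-9\right) = \frac{2745}{2}$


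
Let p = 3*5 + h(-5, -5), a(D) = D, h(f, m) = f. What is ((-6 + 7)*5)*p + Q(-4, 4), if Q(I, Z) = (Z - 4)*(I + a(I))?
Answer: 50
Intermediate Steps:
p = 10 (p = 3*5 - 5 = 15 - 5 = 10)
Q(I, Z) = 2*I*(-4 + Z) (Q(I, Z) = (Z - 4)*(I + I) = (-4 + Z)*(2*I) = 2*I*(-4 + Z))
((-6 + 7)*5)*p + Q(-4, 4) = ((-6 + 7)*5)*10 + 2*(-4)*(-4 + 4) = (1*5)*10 + 2*(-4)*0 = 5*10 + 0 = 50 + 0 = 50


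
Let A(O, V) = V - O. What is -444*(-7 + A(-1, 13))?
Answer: -3108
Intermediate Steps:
-444*(-7 + A(-1, 13)) = -444*(-7 + (13 - 1*(-1))) = -444*(-7 + (13 + 1)) = -444*(-7 + 14) = -444*7 = -3108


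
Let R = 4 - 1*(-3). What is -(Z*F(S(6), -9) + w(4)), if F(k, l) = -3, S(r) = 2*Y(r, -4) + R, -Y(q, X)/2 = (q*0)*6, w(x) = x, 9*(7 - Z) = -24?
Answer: 25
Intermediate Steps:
Z = 29/3 (Z = 7 - 1/9*(-24) = 7 + 8/3 = 29/3 ≈ 9.6667)
Y(q, X) = 0 (Y(q, X) = -2*q*0*6 = -0*6 = -2*0 = 0)
R = 7 (R = 4 + 3 = 7)
S(r) = 7 (S(r) = 2*0 + 7 = 0 + 7 = 7)
-(Z*F(S(6), -9) + w(4)) = -((29/3)*(-3) + 4) = -(-29 + 4) = -1*(-25) = 25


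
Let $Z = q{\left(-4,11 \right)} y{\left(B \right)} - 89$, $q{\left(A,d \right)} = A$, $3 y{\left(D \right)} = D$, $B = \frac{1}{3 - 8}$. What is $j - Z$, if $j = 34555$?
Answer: $\frac{519656}{15} \approx 34644.0$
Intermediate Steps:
$B = - \frac{1}{5}$ ($B = \frac{1}{-5} = - \frac{1}{5} \approx -0.2$)
$y{\left(D \right)} = \frac{D}{3}$
$Z = - \frac{1331}{15}$ ($Z = - 4 \cdot \frac{1}{3} \left(- \frac{1}{5}\right) - 89 = \left(-4\right) \left(- \frac{1}{15}\right) - 89 = \frac{4}{15} - 89 = - \frac{1331}{15} \approx -88.733$)
$j - Z = 34555 - - \frac{1331}{15} = 34555 + \frac{1331}{15} = \frac{519656}{15}$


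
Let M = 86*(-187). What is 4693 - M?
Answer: 20775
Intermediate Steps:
M = -16082
4693 - M = 4693 - 1*(-16082) = 4693 + 16082 = 20775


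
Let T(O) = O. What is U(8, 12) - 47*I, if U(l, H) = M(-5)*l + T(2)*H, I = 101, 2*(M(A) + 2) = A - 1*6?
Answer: -4783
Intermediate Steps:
M(A) = -5 + A/2 (M(A) = -2 + (A - 1*6)/2 = -2 + (A - 6)/2 = -2 + (-6 + A)/2 = -2 + (-3 + A/2) = -5 + A/2)
U(l, H) = 2*H - 15*l/2 (U(l, H) = (-5 + (½)*(-5))*l + 2*H = (-5 - 5/2)*l + 2*H = -15*l/2 + 2*H = 2*H - 15*l/2)
U(8, 12) - 47*I = (2*12 - 15/2*8) - 47*101 = (24 - 60) - 4747 = -36 - 4747 = -4783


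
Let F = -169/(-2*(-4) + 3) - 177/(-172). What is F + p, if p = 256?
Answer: 457231/1892 ≈ 241.67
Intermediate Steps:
F = -27121/1892 (F = -169/(8 + 3) - 177*(-1/172) = -169/11 + 177/172 = -27121/1892 ≈ -14.335)
F + p = -27121/1892 + 256 = 457231/1892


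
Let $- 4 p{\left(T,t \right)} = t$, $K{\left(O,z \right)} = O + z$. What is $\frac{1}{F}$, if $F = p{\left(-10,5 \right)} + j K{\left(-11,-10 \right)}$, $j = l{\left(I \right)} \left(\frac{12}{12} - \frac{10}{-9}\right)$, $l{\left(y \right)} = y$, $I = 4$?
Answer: $- \frac{12}{2143} \approx -0.0055996$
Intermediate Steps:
$j = \frac{76}{9}$ ($j = 4 \left(\frac{12}{12} - \frac{10}{-9}\right) = 4 \left(12 \cdot \frac{1}{12} - - \frac{10}{9}\right) = 4 \left(1 + \frac{10}{9}\right) = 4 \cdot \frac{19}{9} = \frac{76}{9} \approx 8.4444$)
$p{\left(T,t \right)} = - \frac{t}{4}$
$F = - \frac{2143}{12}$ ($F = \left(- \frac{1}{4}\right) 5 + \frac{76 \left(-11 - 10\right)}{9} = - \frac{5}{4} + \frac{76}{9} \left(-21\right) = - \frac{5}{4} - \frac{532}{3} = - \frac{2143}{12} \approx -178.58$)
$\frac{1}{F} = \frac{1}{- \frac{2143}{12}} = - \frac{12}{2143}$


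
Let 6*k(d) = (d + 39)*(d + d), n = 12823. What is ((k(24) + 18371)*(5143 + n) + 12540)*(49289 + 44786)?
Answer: 31902788319250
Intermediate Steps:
k(d) = d*(39 + d)/3 (k(d) = ((d + 39)*(d + d))/6 = ((39 + d)*(2*d))/6 = (2*d*(39 + d))/6 = d*(39 + d)/3)
((k(24) + 18371)*(5143 + n) + 12540)*(49289 + 44786) = (((⅓)*24*(39 + 24) + 18371)*(5143 + 12823) + 12540)*(49289 + 44786) = (((⅓)*24*63 + 18371)*17966 + 12540)*94075 = ((504 + 18371)*17966 + 12540)*94075 = (18875*17966 + 12540)*94075 = (339108250 + 12540)*94075 = 339120790*94075 = 31902788319250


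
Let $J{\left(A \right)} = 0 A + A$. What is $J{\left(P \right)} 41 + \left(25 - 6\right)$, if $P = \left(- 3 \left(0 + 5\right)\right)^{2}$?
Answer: $9244$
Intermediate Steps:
$P = 225$ ($P = \left(\left(-3\right) 5\right)^{2} = \left(-15\right)^{2} = 225$)
$J{\left(A \right)} = A$ ($J{\left(A \right)} = 0 + A = A$)
$J{\left(P \right)} 41 + \left(25 - 6\right) = 225 \cdot 41 + \left(25 - 6\right) = 9225 + \left(25 - 6\right) = 9225 + 19 = 9244$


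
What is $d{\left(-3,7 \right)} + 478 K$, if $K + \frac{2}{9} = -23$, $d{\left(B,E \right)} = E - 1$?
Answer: $- \frac{99848}{9} \approx -11094.0$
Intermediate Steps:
$d{\left(B,E \right)} = -1 + E$
$K = - \frac{209}{9}$ ($K = - \frac{2}{9} - 23 = - \frac{209}{9} \approx -23.222$)
$d{\left(-3,7 \right)} + 478 K = \left(-1 + 7\right) + 478 \left(- \frac{209}{9}\right) = 6 - \frac{99902}{9} = - \frac{99848}{9}$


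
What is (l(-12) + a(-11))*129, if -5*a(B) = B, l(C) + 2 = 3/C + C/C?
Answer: 2451/20 ≈ 122.55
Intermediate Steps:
l(C) = -1 + 3/C (l(C) = -2 + (3/C + C/C) = -2 + (3/C + 1) = -2 + (1 + 3/C) = -1 + 3/C)
a(B) = -B/5
(l(-12) + a(-11))*129 = ((3 - 1*(-12))/(-12) - 1/5*(-11))*129 = (-(3 + 12)/12 + 11/5)*129 = (-1/12*15 + 11/5)*129 = (-5/4 + 11/5)*129 = (19/20)*129 = 2451/20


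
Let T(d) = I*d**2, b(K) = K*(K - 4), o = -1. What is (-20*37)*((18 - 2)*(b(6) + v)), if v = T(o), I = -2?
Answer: -118400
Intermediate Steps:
b(K) = K*(-4 + K)
T(d) = -2*d**2
v = -2 (v = -2*(-1)**2 = -2*1 = -2)
(-20*37)*((18 - 2)*(b(6) + v)) = (-20*37)*((18 - 2)*(6*(-4 + 6) - 2)) = -11840*(6*2 - 2) = -11840*(12 - 2) = -11840*10 = -740*160 = -118400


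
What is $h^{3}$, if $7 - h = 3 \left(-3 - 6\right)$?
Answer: $39304$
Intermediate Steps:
$h = 34$ ($h = 7 - 3 \left(-3 - 6\right) = 7 - 3 \left(-9\right) = 7 - -27 = 7 + 27 = 34$)
$h^{3} = 34^{3} = 39304$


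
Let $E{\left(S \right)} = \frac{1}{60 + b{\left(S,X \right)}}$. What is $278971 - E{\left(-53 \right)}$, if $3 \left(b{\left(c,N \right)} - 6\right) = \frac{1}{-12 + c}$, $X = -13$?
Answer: $\frac{3590077604}{12869} \approx 2.7897 \cdot 10^{5}$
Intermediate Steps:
$b{\left(c,N \right)} = 6 + \frac{1}{3 \left(-12 + c\right)}$
$E{\left(S \right)} = \frac{1}{60 + \frac{-215 + 18 S}{3 \left(-12 + S\right)}}$
$278971 - E{\left(-53 \right)} = 278971 - \frac{3 \left(-12 - 53\right)}{-2375 + 198 \left(-53\right)} = 278971 - 3 \frac{1}{-2375 - 10494} \left(-65\right) = 278971 - 3 \frac{1}{-12869} \left(-65\right) = 278971 - 3 \left(- \frac{1}{12869}\right) \left(-65\right) = 278971 - \frac{195}{12869} = \frac{3590077604}{12869}$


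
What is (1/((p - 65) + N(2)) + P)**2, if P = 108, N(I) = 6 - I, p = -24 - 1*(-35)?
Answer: 29149201/2500 ≈ 11660.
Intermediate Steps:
p = 11 (p = -24 + 35 = 11)
(1/((p - 65) + N(2)) + P)**2 = (1/((11 - 65) + (6 - 1*2)) + 108)**2 = (1/(-54 + (6 - 2)) + 108)**2 = (1/(-54 + 4) + 108)**2 = (1/(-50) + 108)**2 = (-1/50 + 108)**2 = (5399/50)**2 = 29149201/2500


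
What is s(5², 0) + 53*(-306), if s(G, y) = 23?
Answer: -16195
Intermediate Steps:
s(5², 0) + 53*(-306) = 23 + 53*(-306) = 23 - 16218 = -16195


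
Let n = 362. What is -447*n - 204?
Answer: -162018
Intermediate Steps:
-447*n - 204 = -447*362 - 204 = -161814 - 204 = -162018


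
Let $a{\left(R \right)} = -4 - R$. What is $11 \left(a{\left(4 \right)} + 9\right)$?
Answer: $11$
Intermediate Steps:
$11 \left(a{\left(4 \right)} + 9\right) = 11 \left(\left(-4 - 4\right) + 9\right) = 11 \left(-8 + 9\right) = 11 \cdot 1 = 11$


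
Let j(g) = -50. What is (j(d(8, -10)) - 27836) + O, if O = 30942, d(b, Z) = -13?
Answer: 3056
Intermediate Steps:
(j(d(8, -10)) - 27836) + O = (-50 - 27836) + 30942 = -27886 + 30942 = 3056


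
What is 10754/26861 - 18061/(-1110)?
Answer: 497073461/29815710 ≈ 16.672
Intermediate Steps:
10754/26861 - 18061/(-1110) = 10754*(1/26861) - 18061*(-1/1110) = 10754/26861 + 18061/1110 = 497073461/29815710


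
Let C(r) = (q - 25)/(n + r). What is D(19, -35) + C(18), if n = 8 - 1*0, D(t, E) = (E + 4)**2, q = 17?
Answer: 12489/13 ≈ 960.69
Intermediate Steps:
D(t, E) = (4 + E)**2
n = 8 (n = 8 + 0 = 8)
C(r) = -8/(8 + r) (C(r) = (17 - 25)/(8 + r) = -8/(8 + r))
D(19, -35) + C(18) = (4 - 35)**2 - 8/(8 + 18) = (-31)**2 - 8/26 = 961 - 8*1/26 = 961 - 4/13 = 12489/13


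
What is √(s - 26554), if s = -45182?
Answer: 14*I*√366 ≈ 267.84*I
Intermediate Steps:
√(s - 26554) = √(-45182 - 26554) = √(-71736) = 14*I*√366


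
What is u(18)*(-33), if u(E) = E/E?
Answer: -33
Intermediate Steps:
u(E) = 1
u(18)*(-33) = 1*(-33) = -33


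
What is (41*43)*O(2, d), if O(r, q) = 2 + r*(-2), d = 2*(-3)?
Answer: -3526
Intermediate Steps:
d = -6
O(r, q) = 2 - 2*r
(41*43)*O(2, d) = (41*43)*(2 - 2*2) = 1763*(2 - 4) = 1763*(-2) = -3526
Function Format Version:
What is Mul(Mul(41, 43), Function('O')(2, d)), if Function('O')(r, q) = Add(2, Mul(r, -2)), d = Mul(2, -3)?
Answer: -3526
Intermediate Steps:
d = -6
Function('O')(r, q) = Add(2, Mul(-2, r))
Mul(Mul(41, 43), Function('O')(2, d)) = Mul(Mul(41, 43), Add(2, Mul(-2, 2))) = Mul(1763, Add(2, -4)) = Mul(1763, -2) = -3526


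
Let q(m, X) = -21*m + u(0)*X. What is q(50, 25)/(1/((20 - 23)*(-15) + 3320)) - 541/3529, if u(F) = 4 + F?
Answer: -11281331291/3529 ≈ -3.1968e+6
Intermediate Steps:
q(m, X) = -21*m + 4*X (q(m, X) = -21*m + (4 + 0)*X = -21*m + 4*X)
q(50, 25)/(1/((20 - 23)*(-15) + 3320)) - 541/3529 = (-21*50 + 4*25)/(1/((20 - 23)*(-15) + 3320)) - 541/3529 = (-1050 + 100)/(1/(-3*(-15) + 3320)) - 541*1/3529 = -950/(1/(45 + 3320)) - 541/3529 = -950/(1/3365) - 541/3529 = -950/1/3365 - 541/3529 = -950*3365 - 541/3529 = -3196750 - 541/3529 = -11281331291/3529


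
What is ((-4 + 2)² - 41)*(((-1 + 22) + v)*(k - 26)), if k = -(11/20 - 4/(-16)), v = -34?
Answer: -64454/5 ≈ -12891.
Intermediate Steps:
k = -⅘ (k = -(11*(1/20) - 4*(-1/16)) = -(11/20 + ¼) = -1*⅘ = -⅘ ≈ -0.80000)
((-4 + 2)² - 41)*(((-1 + 22) + v)*(k - 26)) = ((-4 + 2)² - 41)*(((-1 + 22) - 34)*(-⅘ - 26)) = ((-2)² - 41)*((21 - 34)*(-134/5)) = (4 - 41)*(-13*(-134/5)) = -37*1742/5 = -64454/5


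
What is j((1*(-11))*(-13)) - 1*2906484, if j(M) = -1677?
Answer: -2908161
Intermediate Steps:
j((1*(-11))*(-13)) - 1*2906484 = -1677 - 1*2906484 = -1677 - 2906484 = -2908161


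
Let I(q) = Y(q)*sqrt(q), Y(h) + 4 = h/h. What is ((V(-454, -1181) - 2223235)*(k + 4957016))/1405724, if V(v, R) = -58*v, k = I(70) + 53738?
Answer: -5504070247431/702862 + 6590709*sqrt(70)/1405724 ≈ -7.8309e+6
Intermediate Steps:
Y(h) = -3 (Y(h) = -4 + h/h = -4 + 1 = -3)
I(q) = -3*sqrt(q)
k = 53738 - 3*sqrt(70) (k = -3*sqrt(70) + 53738 = 53738 - 3*sqrt(70) ≈ 53713.)
((V(-454, -1181) - 2223235)*(k + 4957016))/1405724 = ((-58*(-454) - 2223235)*((53738 - 3*sqrt(70)) + 4957016))/1405724 = ((26332 - 2223235)*(5010754 - 3*sqrt(70)))*(1/1405724) = -2196903*(5010754 - 3*sqrt(70))*(1/1405724) = (-11008140494862 + 6590709*sqrt(70))*(1/1405724) = -5504070247431/702862 + 6590709*sqrt(70)/1405724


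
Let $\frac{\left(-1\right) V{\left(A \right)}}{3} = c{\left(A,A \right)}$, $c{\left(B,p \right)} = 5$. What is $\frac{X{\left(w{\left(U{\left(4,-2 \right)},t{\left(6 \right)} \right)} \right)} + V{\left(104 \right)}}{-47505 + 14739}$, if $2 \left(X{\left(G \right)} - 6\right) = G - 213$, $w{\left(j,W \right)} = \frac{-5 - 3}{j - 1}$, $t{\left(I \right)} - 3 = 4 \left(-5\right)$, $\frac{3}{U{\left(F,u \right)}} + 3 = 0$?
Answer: $\frac{227}{65532} \approx 0.003464$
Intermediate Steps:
$U{\left(F,u \right)} = -1$ ($U{\left(F,u \right)} = \frac{3}{-3 + 0} = \frac{3}{-3} = 3 \left(- \frac{1}{3}\right) = -1$)
$t{\left(I \right)} = -17$ ($t{\left(I \right)} = 3 + 4 \left(-5\right) = 3 - 20 = -17$)
$V{\left(A \right)} = -15$ ($V{\left(A \right)} = \left(-3\right) 5 = -15$)
$w{\left(j,W \right)} = - \frac{8}{-1 + j}$
$X{\left(G \right)} = - \frac{201}{2} + \frac{G}{2}$ ($X{\left(G \right)} = 6 + \frac{G - 213}{2} = 6 + \frac{-213 + G}{2} = 6 + \left(- \frac{213}{2} + \frac{G}{2}\right) = - \frac{201}{2} + \frac{G}{2}$)
$\frac{X{\left(w{\left(U{\left(4,-2 \right)},t{\left(6 \right)} \right)} \right)} + V{\left(104 \right)}}{-47505 + 14739} = \frac{\left(- \frac{201}{2} + \frac{\left(-8\right) \frac{1}{-1 - 1}}{2}\right) - 15}{-47505 + 14739} = \frac{\left(- \frac{201}{2} + \frac{\left(-8\right) \frac{1}{-2}}{2}\right) - 15}{-32766} = \left(\left(- \frac{201}{2} + \frac{\left(-8\right) \left(- \frac{1}{2}\right)}{2}\right) - 15\right) \left(- \frac{1}{32766}\right) = \left(\left(- \frac{201}{2} + \frac{1}{2} \cdot 4\right) - 15\right) \left(- \frac{1}{32766}\right) = \left(\left(- \frac{201}{2} + 2\right) - 15\right) \left(- \frac{1}{32766}\right) = \left(- \frac{197}{2} - 15\right) \left(- \frac{1}{32766}\right) = \left(- \frac{227}{2}\right) \left(- \frac{1}{32766}\right) = \frac{227}{65532}$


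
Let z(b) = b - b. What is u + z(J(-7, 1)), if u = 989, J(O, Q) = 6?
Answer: 989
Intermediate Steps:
z(b) = 0
u + z(J(-7, 1)) = 989 + 0 = 989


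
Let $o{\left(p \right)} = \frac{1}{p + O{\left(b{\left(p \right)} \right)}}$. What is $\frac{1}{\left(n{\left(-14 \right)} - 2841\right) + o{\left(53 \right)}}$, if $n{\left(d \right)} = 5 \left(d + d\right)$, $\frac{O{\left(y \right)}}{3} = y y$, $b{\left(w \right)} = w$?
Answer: $- \frac{8480}{25278879} \approx -0.00033546$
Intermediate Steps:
$O{\left(y \right)} = 3 y^{2}$ ($O{\left(y \right)} = 3 y y = 3 y^{2}$)
$n{\left(d \right)} = 10 d$ ($n{\left(d \right)} = 5 \cdot 2 d = 10 d$)
$o{\left(p \right)} = \frac{1}{p + 3 p^{2}}$
$\frac{1}{\left(n{\left(-14 \right)} - 2841\right) + o{\left(53 \right)}} = \frac{1}{\left(10 \left(-14\right) - 2841\right) + \frac{1}{53 \left(1 + 3 \cdot 53\right)}} = \frac{1}{\left(-140 - 2841\right) + \frac{1}{53 \left(1 + 159\right)}} = \frac{1}{-2981 + \frac{1}{53 \cdot 160}} = \frac{1}{-2981 + \frac{1}{53} \cdot \frac{1}{160}} = \frac{1}{-2981 + \frac{1}{8480}} = \frac{1}{- \frac{25278879}{8480}} = - \frac{8480}{25278879}$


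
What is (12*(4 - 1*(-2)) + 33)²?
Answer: 11025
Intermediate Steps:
(12*(4 - 1*(-2)) + 33)² = (12*(4 + 2) + 33)² = (12*6 + 33)² = (72 + 33)² = 105² = 11025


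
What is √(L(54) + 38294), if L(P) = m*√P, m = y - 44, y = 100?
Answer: √(38294 + 168*√6) ≈ 196.74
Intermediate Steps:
m = 56 (m = 100 - 44 = 56)
L(P) = 56*√P
√(L(54) + 38294) = √(56*√54 + 38294) = √(56*(3*√6) + 38294) = √(168*√6 + 38294) = √(38294 + 168*√6)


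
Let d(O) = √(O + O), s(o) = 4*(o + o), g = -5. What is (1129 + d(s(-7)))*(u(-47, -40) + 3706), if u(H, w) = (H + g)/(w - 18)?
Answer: 121367500/29 + 430000*I*√7/29 ≈ 4.1851e+6 + 39230.0*I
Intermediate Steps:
s(o) = 8*o (s(o) = 4*(2*o) = 8*o)
d(O) = √2*√O (d(O) = √(2*O) = √2*√O)
u(H, w) = (-5 + H)/(-18 + w) (u(H, w) = (H - 5)/(w - 18) = (-5 + H)/(-18 + w))
(1129 + d(s(-7)))*(u(-47, -40) + 3706) = (1129 + √2*√(8*(-7)))*((-5 - 47)/(-18 - 40) + 3706) = (1129 + √2*√(-56))*(-52/(-58) + 3706) = (1129 + √2*(2*I*√14))*(-1/58*(-52) + 3706) = (1129 + 4*I*√7)*(26/29 + 3706) = (1129 + 4*I*√7)*(107500/29) = 121367500/29 + 430000*I*√7/29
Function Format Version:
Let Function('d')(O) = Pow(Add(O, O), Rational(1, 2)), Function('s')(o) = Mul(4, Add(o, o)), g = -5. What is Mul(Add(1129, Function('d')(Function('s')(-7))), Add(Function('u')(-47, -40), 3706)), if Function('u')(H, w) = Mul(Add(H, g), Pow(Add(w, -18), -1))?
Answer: Add(Rational(121367500, 29), Mul(Rational(430000, 29), I, Pow(7, Rational(1, 2)))) ≈ Add(4.1851e+6, Mul(39230., I))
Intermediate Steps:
Function('s')(o) = Mul(8, o) (Function('s')(o) = Mul(4, Mul(2, o)) = Mul(8, o))
Function('d')(O) = Mul(Pow(2, Rational(1, 2)), Pow(O, Rational(1, 2))) (Function('d')(O) = Pow(Mul(2, O), Rational(1, 2)) = Mul(Pow(2, Rational(1, 2)), Pow(O, Rational(1, 2))))
Function('u')(H, w) = Mul(Pow(Add(-18, w), -1), Add(-5, H)) (Function('u')(H, w) = Mul(Add(H, -5), Pow(Add(w, -18), -1)) = Mul(Add(-5, H), Pow(Add(-18, w), -1)) = Mul(Pow(Add(-18, w), -1), Add(-5, H)))
Mul(Add(1129, Function('d')(Function('s')(-7))), Add(Function('u')(-47, -40), 3706)) = Mul(Add(1129, Mul(Pow(2, Rational(1, 2)), Pow(Mul(8, -7), Rational(1, 2)))), Add(Mul(Pow(Add(-18, -40), -1), Add(-5, -47)), 3706)) = Mul(Add(1129, Mul(Pow(2, Rational(1, 2)), Pow(-56, Rational(1, 2)))), Add(Mul(Pow(-58, -1), -52), 3706)) = Mul(Add(1129, Mul(Pow(2, Rational(1, 2)), Mul(2, I, Pow(14, Rational(1, 2))))), Add(Mul(Rational(-1, 58), -52), 3706)) = Mul(Add(1129, Mul(4, I, Pow(7, Rational(1, 2)))), Add(Rational(26, 29), 3706)) = Mul(Add(1129, Mul(4, I, Pow(7, Rational(1, 2)))), Rational(107500, 29)) = Add(Rational(121367500, 29), Mul(Rational(430000, 29), I, Pow(7, Rational(1, 2))))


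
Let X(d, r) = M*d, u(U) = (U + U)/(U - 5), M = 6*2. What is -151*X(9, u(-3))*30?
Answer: -489240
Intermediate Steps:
M = 12
u(U) = 2*U/(-5 + U) (u(U) = (2*U)/(-5 + U) = 2*U/(-5 + U))
X(d, r) = 12*d
-151*X(9, u(-3))*30 = -1812*9*30 = -151*108*30 = -16308*30 = -489240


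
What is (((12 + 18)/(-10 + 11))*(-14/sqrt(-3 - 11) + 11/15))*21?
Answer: 462 + 630*I*sqrt(14) ≈ 462.0 + 2357.2*I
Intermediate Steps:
(((12 + 18)/(-10 + 11))*(-14/sqrt(-3 - 11) + 11/15))*21 = ((30/1)*(-14*(-I*sqrt(14)/14) + 11*(1/15)))*21 = ((30*1)*(-14*(-I*sqrt(14)/14) + 11/15))*21 = (30*(-(-1)*I*sqrt(14) + 11/15))*21 = (30*(I*sqrt(14) + 11/15))*21 = (30*(11/15 + I*sqrt(14)))*21 = (22 + 30*I*sqrt(14))*21 = 462 + 630*I*sqrt(14)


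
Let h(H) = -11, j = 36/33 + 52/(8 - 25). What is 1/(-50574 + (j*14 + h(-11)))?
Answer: -187/9464547 ≈ -1.9758e-5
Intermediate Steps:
j = -368/187 (j = 36*(1/33) + 52/(-17) = 12/11 + 52*(-1/17) = 12/11 - 52/17 = -368/187 ≈ -1.9679)
1/(-50574 + (j*14 + h(-11))) = 1/(-50574 + (-368/187*14 - 11)) = 1/(-50574 + (-5152/187 - 11)) = 1/(-50574 - 7209/187) = 1/(-9464547/187) = -187/9464547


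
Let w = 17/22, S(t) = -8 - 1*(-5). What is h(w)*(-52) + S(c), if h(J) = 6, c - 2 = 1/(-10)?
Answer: -315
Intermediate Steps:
c = 19/10 (c = 2 + 1/(-10) = 2 - 1/10 = 19/10 ≈ 1.9000)
S(t) = -3 (S(t) = -8 + 5 = -3)
w = 17/22 (w = 17*(1/22) = 17/22 ≈ 0.77273)
h(w)*(-52) + S(c) = 6*(-52) - 3 = -312 - 3 = -315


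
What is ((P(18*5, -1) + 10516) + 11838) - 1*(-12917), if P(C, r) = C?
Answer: 35361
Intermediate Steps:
((P(18*5, -1) + 10516) + 11838) - 1*(-12917) = ((18*5 + 10516) + 11838) - 1*(-12917) = ((90 + 10516) + 11838) + 12917 = (10606 + 11838) + 12917 = 22444 + 12917 = 35361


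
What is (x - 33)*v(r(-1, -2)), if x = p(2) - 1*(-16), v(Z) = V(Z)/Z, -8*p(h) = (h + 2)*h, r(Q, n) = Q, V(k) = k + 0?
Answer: -18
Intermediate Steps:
V(k) = k
p(h) = -h*(2 + h)/8 (p(h) = -(h + 2)*h/8 = -(2 + h)*h/8 = -h*(2 + h)/8)
v(Z) = 1 (v(Z) = Z/Z = 1)
x = 15 (x = -⅛*2*(2 + 2) - 1*(-16) = -⅛*2*4 + 16 = -1 + 16 = 15)
(x - 33)*v(r(-1, -2)) = (15 - 33)*1 = -18*1 = -18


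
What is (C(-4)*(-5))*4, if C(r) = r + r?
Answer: 160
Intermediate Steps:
C(r) = 2*r
(C(-4)*(-5))*4 = ((2*(-4))*(-5))*4 = -8*(-5)*4 = 40*4 = 160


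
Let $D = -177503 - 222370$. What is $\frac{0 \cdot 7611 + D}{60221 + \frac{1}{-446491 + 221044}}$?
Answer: $- \frac{90150168231}{13576643786} \approx -6.6401$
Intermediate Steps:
$D = -399873$ ($D = -177503 - 222370 = -399873$)
$\frac{0 \cdot 7611 + D}{60221 + \frac{1}{-446491 + 221044}} = \frac{0 \cdot 7611 - 399873}{60221 + \frac{1}{-446491 + 221044}} = \frac{0 - 399873}{60221 + \frac{1}{-225447}} = - \frac{399873}{60221 - \frac{1}{225447}} = - \frac{399873}{\frac{13576643786}{225447}} = \left(-399873\right) \frac{225447}{13576643786} = - \frac{90150168231}{13576643786}$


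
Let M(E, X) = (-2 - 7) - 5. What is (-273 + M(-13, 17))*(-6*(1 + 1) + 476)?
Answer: -133168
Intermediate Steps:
M(E, X) = -14 (M(E, X) = -9 - 5 = -14)
(-273 + M(-13, 17))*(-6*(1 + 1) + 476) = (-273 - 14)*(-6*(1 + 1) + 476) = -287*(-6*2 + 476) = -287*(-12 + 476) = -287*464 = -133168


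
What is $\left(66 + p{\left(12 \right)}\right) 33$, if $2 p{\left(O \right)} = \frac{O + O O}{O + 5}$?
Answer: $\frac{39600}{17} \approx 2329.4$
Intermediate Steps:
$p{\left(O \right)} = \frac{O + O^{2}}{2 \left(5 + O\right)}$ ($p{\left(O \right)} = \frac{\left(O + O O\right) \frac{1}{O + 5}}{2} = \frac{\left(O + O^{2}\right) \frac{1}{5 + O}}{2} = \frac{\frac{1}{5 + O} \left(O + O^{2}\right)}{2} = \frac{O + O^{2}}{2 \left(5 + O\right)}$)
$\left(66 + p{\left(12 \right)}\right) 33 = \left(66 + \frac{1}{2} \cdot 12 \frac{1}{5 + 12} \left(1 + 12\right)\right) 33 = \left(66 + \frac{1}{2} \cdot 12 \cdot \frac{1}{17} \cdot 13\right) 33 = \left(66 + \frac{78}{17}\right) 33 = \frac{1200}{17} \cdot 33 = \frac{39600}{17}$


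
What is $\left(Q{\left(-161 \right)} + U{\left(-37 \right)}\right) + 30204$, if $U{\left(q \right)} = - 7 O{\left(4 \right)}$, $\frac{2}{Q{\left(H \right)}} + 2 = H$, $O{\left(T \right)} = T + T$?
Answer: $\frac{4914122}{163} \approx 30148.0$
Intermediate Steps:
$O{\left(T \right)} = 2 T$
$Q{\left(H \right)} = \frac{2}{-2 + H}$
$U{\left(q \right)} = -56$ ($U{\left(q \right)} = - 7 \cdot 2 \cdot 4 = \left(-7\right) 8 = -56$)
$\left(Q{\left(-161 \right)} + U{\left(-37 \right)}\right) + 30204 = \left(\frac{2}{-2 - 161} - 56\right) + 30204 = \left(\frac{2}{-163} - 56\right) + 30204 = \left(2 \left(- \frac{1}{163}\right) - 56\right) + 30204 = \left(- \frac{2}{163} - 56\right) + 30204 = - \frac{9130}{163} + 30204 = \frac{4914122}{163}$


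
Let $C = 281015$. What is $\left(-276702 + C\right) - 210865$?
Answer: $-206552$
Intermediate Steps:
$\left(-276702 + C\right) - 210865 = \left(-276702 + 281015\right) - 210865 = 4313 - 210865 = -206552$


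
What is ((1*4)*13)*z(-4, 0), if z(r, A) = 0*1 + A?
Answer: 0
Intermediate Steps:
z(r, A) = A (z(r, A) = 0 + A = A)
((1*4)*13)*z(-4, 0) = ((1*4)*13)*0 = (4*13)*0 = 52*0 = 0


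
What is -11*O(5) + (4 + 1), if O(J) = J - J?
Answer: 5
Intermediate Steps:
O(J) = 0
-11*O(5) + (4 + 1) = -11*0 + (4 + 1) = 0 + 5 = 5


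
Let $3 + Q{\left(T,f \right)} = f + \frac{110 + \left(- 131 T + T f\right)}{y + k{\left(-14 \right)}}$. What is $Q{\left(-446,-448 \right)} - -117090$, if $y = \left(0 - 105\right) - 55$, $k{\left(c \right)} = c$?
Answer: $\frac{10018421}{87} \approx 1.1515 \cdot 10^{5}$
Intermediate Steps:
$y = -160$ ($y = -105 - 55 = -160$)
$Q{\left(T,f \right)} = - \frac{316}{87} + f + \frac{131 T}{174} - \frac{T f}{174}$ ($Q{\left(T,f \right)} = -3 + \left(f + \frac{110 + \left(- 131 T + T f\right)}{-160 - 14}\right) = -3 + \left(f + \frac{110 - 131 T + T f}{-174}\right) = -3 + \left(f + \left(110 - 131 T + T f\right) \left(- \frac{1}{174}\right)\right) = -3 - \left(\frac{55}{87} - f - \frac{131 T}{174} + \frac{T f}{174}\right) = - \frac{316}{87} + f + \frac{131 T}{174} - \frac{T f}{174}$)
$Q{\left(-446,-448 \right)} - -117090 = \left(- \frac{316}{87} - 448 + \frac{131}{174} \left(-446\right) - \left(- \frac{223}{87}\right) \left(-448\right)\right) - -117090 = \left(- \frac{316}{87} - 448 - \frac{29213}{87} - \frac{99904}{87}\right) + 117090 = - \frac{168409}{87} + 117090 = \frac{10018421}{87}$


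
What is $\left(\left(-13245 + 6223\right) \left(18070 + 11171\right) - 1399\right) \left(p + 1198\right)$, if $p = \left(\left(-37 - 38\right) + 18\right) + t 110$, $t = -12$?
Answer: $36754374479$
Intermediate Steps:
$p = -1377$ ($p = \left(\left(-37 - 38\right) + 18\right) - 1320 = \left(-75 + 18\right) - 1320 = -57 - 1320 = -1377$)
$\left(\left(-13245 + 6223\right) \left(18070 + 11171\right) - 1399\right) \left(p + 1198\right) = \left(\left(-13245 + 6223\right) \left(18070 + 11171\right) - 1399\right) \left(-1377 + 1198\right) = \left(\left(-7022\right) 29241 - 1399\right) \left(-179\right) = \left(-205330302 - 1399\right) \left(-179\right) = \left(-205331701\right) \left(-179\right) = 36754374479$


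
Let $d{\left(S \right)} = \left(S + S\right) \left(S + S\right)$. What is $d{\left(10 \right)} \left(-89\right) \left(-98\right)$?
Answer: $3488800$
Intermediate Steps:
$d{\left(S \right)} = 4 S^{2}$ ($d{\left(S \right)} = 2 S 2 S = 4 S^{2}$)
$d{\left(10 \right)} \left(-89\right) \left(-98\right) = 4 \cdot 10^{2} \left(-89\right) \left(-98\right) = 4 \cdot 100 \left(-89\right) \left(-98\right) = 400 \left(-89\right) \left(-98\right) = \left(-35600\right) \left(-98\right) = 3488800$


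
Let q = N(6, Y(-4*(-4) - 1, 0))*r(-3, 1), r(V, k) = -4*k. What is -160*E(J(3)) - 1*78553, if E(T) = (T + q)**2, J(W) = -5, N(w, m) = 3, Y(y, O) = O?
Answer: -124793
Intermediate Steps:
q = -12 (q = 3*(-4*1) = 3*(-4) = -12)
E(T) = (-12 + T)**2 (E(T) = (T - 12)**2 = (-12 + T)**2)
-160*E(J(3)) - 1*78553 = -160*(-12 - 5)**2 - 1*78553 = -160*(-17)**2 - 78553 = -160*289 - 78553 = -46240 - 78553 = -124793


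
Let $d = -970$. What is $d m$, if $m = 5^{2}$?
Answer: $-24250$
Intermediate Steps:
$m = 25$
$d m = \left(-970\right) 25 = -24250$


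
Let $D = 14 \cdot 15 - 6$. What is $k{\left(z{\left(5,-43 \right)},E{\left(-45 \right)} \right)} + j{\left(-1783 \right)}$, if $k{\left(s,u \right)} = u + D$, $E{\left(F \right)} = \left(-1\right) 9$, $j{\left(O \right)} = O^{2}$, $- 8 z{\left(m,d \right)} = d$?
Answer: $3179284$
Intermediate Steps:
$z{\left(m,d \right)} = - \frac{d}{8}$
$D = 204$ ($D = 210 - 6 = 204$)
$E{\left(F \right)} = -9$
$k{\left(s,u \right)} = 204 + u$ ($k{\left(s,u \right)} = u + 204 = 204 + u$)
$k{\left(z{\left(5,-43 \right)},E{\left(-45 \right)} \right)} + j{\left(-1783 \right)} = \left(204 - 9\right) + \left(-1783\right)^{2} = 195 + 3179089 = 3179284$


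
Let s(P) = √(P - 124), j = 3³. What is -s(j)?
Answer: -I*√97 ≈ -9.8489*I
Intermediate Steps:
j = 27
s(P) = √(-124 + P)
-s(j) = -√(-124 + 27) = -√(-97) = -I*√97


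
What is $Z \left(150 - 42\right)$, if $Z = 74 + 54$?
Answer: $13824$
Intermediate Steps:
$Z = 128$
$Z \left(150 - 42\right) = 128 \left(150 - 42\right) = 128 \cdot 108 = 13824$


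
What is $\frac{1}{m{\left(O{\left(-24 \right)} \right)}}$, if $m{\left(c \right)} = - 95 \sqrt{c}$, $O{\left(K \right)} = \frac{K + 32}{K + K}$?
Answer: $\frac{i \sqrt{6}}{95} \approx 0.025784 i$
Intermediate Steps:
$O{\left(K \right)} = \frac{32 + K}{2 K}$
$\frac{1}{m{\left(O{\left(-24 \right)} \right)}} = \frac{1}{\left(-95\right) \sqrt{\frac{32 - 24}{2 \left(-24\right)}}} = \frac{1}{\left(-95\right) \sqrt{\frac{1}{2} \left(- \frac{1}{24}\right) 8}} = \frac{1}{\left(-95\right) \sqrt{- \frac{1}{6}}} = \frac{1}{\left(-95\right) \frac{i \sqrt{6}}{6}} = \frac{1}{\left(- \frac{95}{6}\right) i \sqrt{6}} = \frac{i \sqrt{6}}{95}$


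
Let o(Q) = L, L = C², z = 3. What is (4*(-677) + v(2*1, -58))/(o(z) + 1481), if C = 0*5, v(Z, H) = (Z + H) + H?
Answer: -2822/1481 ≈ -1.9055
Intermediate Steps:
v(Z, H) = Z + 2*H (v(Z, H) = (H + Z) + H = Z + 2*H)
C = 0
L = 0 (L = 0² = 0)
o(Q) = 0
(4*(-677) + v(2*1, -58))/(o(z) + 1481) = (4*(-677) + (2*1 + 2*(-58)))/(0 + 1481) = (-2708 + (2 - 116))/1481 = (-2708 - 114)*(1/1481) = -2822*1/1481 = -2822/1481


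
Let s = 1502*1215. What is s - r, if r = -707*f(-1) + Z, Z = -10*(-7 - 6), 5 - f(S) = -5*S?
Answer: 1824800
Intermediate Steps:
f(S) = 5 + 5*S (f(S) = 5 - (-5)*S = 5 + 5*S)
Z = 130 (Z = -10*(-13) = 130)
s = 1824930
r = 130 (r = -707*(5 + 5*(-1)) + 130 = -707*(5 - 5) + 130 = -707*0 + 130 = 0 + 130 = 130)
s - r = 1824930 - 1*130 = 1824930 - 130 = 1824800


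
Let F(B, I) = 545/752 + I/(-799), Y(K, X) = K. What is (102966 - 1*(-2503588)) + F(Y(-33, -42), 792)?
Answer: 33322182929/12784 ≈ 2.6066e+6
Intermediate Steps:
F(B, I) = 545/752 - I/799 (F(B, I) = 545*(1/752) + I*(-1/799) = 545/752 - I/799)
(102966 - 1*(-2503588)) + F(Y(-33, -42), 792) = (102966 - 1*(-2503588)) + (545/752 - 1/799*792) = (102966 + 2503588) + (545/752 - 792/799) = 2606554 - 3407/12784 = 33322182929/12784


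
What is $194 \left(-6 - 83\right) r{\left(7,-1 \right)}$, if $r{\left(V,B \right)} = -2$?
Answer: $34532$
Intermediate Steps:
$194 \left(-6 - 83\right) r{\left(7,-1 \right)} = 194 \left(-6 - 83\right) \left(-2\right) = 194 \left(-89\right) \left(-2\right) = \left(-17266\right) \left(-2\right) = 34532$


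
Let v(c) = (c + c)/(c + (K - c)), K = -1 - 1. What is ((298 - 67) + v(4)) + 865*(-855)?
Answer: -739348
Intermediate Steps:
K = -2
v(c) = -c (v(c) = (c + c)/(c + (-2 - c)) = (2*c)/(-2) = (2*c)*(-1/2) = -c)
((298 - 67) + v(4)) + 865*(-855) = ((298 - 67) - 1*4) + 865*(-855) = (231 - 4) - 739575 = 227 - 739575 = -739348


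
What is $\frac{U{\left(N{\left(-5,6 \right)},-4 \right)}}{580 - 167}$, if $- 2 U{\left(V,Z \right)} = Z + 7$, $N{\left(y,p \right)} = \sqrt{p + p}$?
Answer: $- \frac{3}{826} \approx -0.003632$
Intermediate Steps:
$N{\left(y,p \right)} = \sqrt{2} \sqrt{p}$ ($N{\left(y,p \right)} = \sqrt{2 p} = \sqrt{2} \sqrt{p}$)
$U{\left(V,Z \right)} = - \frac{7}{2} - \frac{Z}{2}$ ($U{\left(V,Z \right)} = - \frac{Z + 7}{2} = - \frac{7 + Z}{2} = - \frac{7}{2} - \frac{Z}{2}$)
$\frac{U{\left(N{\left(-5,6 \right)},-4 \right)}}{580 - 167} = \frac{- \frac{7}{2} - -2}{580 - 167} = \frac{- \frac{7}{2} + 2}{413} = \frac{1}{413} \left(- \frac{3}{2}\right) = - \frac{3}{826}$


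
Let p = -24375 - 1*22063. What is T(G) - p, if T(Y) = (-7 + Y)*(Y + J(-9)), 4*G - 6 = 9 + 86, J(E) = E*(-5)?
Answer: 763521/16 ≈ 47720.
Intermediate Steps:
J(E) = -5*E
p = -46438 (p = -24375 - 22063 = -46438)
G = 101/4 (G = 3/2 + (9 + 86)/4 = 3/2 + (¼)*95 = 3/2 + 95/4 = 101/4 ≈ 25.250)
T(Y) = (-7 + Y)*(45 + Y) (T(Y) = (-7 + Y)*(Y - 5*(-9)) = (-7 + Y)*(Y + 45) = (-7 + Y)*(45 + Y))
T(G) - p = (-315 + (101/4)² + 38*(101/4)) - 1*(-46438) = (-315 + 10201/16 + 1919/2) + 46438 = 20513/16 + 46438 = 763521/16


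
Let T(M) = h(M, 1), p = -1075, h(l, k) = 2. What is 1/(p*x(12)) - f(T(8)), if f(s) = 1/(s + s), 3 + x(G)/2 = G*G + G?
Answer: -164477/657900 ≈ -0.25000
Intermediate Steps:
x(G) = -6 + 2*G + 2*G**2 (x(G) = -6 + 2*(G*G + G) = -6 + 2*(G**2 + G) = -6 + 2*(G + G**2) = -6 + (2*G + 2*G**2) = -6 + 2*G + 2*G**2)
T(M) = 2
f(s) = 1/(2*s)
1/(p*x(12)) - f(T(8)) = 1/((-1075)*(-6 + 2*12 + 2*12**2)) - 1/(2*2) = -1/(1075*(-6 + 24 + 2*144)) - 1/(2*2) = -1/(1075*(-6 + 24 + 288)) - 1*1/4 = -1/1075/306 - 1/4 = -1/1075*1/306 - 1/4 = -1/328950 - 1/4 = -164477/657900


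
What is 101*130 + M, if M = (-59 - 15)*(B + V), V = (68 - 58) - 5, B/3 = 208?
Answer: -33416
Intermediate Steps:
B = 624 (B = 3*208 = 624)
V = 5 (V = 10 - 5 = 5)
M = -46546 (M = (-59 - 15)*(624 + 5) = -74*629 = -46546)
101*130 + M = 101*130 - 46546 = 13130 - 46546 = -33416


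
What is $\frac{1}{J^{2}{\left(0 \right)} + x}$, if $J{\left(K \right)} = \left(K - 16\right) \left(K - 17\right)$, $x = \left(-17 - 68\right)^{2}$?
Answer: $\frac{1}{81209} \approx 1.2314 \cdot 10^{-5}$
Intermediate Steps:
$x = 7225$ ($x = \left(-85\right)^{2} = 7225$)
$J{\left(K \right)} = \left(-17 + K\right) \left(-16 + K\right)$ ($J{\left(K \right)} = \left(-16 + K\right) \left(-17 + K\right) = \left(-17 + K\right) \left(-16 + K\right)$)
$\frac{1}{J^{2}{\left(0 \right)} + x} = \frac{1}{\left(272 + 0^{2} - 0\right)^{2} + 7225} = \frac{1}{\left(272 + 0 + 0\right)^{2} + 7225} = \frac{1}{272^{2} + 7225} = \frac{1}{73984 + 7225} = \frac{1}{81209}$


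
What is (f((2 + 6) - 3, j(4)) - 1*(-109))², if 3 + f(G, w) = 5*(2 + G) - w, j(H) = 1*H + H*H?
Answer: 14641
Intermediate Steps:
j(H) = H + H²
f(G, w) = 7 - w + 5*G (f(G, w) = -3 + (5*(2 + G) - w) = -3 + ((10 + 5*G) - w) = -3 + (10 - w + 5*G) = 7 - w + 5*G)
(f((2 + 6) - 3, j(4)) - 1*(-109))² = ((7 - 4*(1 + 4) + 5*((2 + 6) - 3)) - 1*(-109))² = ((7 - 4*5 + 5*(8 - 3)) + 109)² = ((7 - 1*20 + 5*5) + 109)² = ((7 - 20 + 25) + 109)² = (12 + 109)² = 121² = 14641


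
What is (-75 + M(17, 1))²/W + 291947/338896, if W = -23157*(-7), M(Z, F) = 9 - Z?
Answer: 598300859/661863888 ≈ 0.90396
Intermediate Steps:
W = 162099
(-75 + M(17, 1))²/W + 291947/338896 = (-75 + (9 - 1*17))²/162099 + 291947/338896 = (-75 + (9 - 17))²*(1/162099) + 291947*(1/338896) = (-75 - 8)²*(1/162099) + 291947/338896 = (-83)²*(1/162099) + 291947/338896 = 6889*(1/162099) + 291947/338896 = 83/1953 + 291947/338896 = 598300859/661863888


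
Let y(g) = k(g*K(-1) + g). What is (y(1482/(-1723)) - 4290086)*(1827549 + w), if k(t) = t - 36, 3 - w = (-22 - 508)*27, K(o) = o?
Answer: -7901812687164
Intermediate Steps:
w = 14313 (w = 3 - (-22 - 508)*27 = 3 - (-530)*27 = 3 - 1*(-14310) = 3 + 14310 = 14313)
k(t) = -36 + t
y(g) = -36 (y(g) = -36 + (g*(-1) + g) = -36 + (-g + g) = -36 + 0 = -36)
(y(1482/(-1723)) - 4290086)*(1827549 + w) = (-36 - 4290086)*(1827549 + 14313) = -4290122*1841862 = -7901812687164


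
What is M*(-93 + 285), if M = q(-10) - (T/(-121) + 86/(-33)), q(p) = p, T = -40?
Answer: -179456/121 ≈ -1483.1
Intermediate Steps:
M = -2804/363 (M = -10 - (-40/(-121) + 86/(-33)) = -10 - (-40*(-1/121) + 86*(-1/33)) = -10 - (40/121 - 86/33) = -10 - 1*(-826/363) = -10 + 826/363 = -2804/363 ≈ -7.7245)
M*(-93 + 285) = -2804*(-93 + 285)/363 = -2804/363*192 = -179456/121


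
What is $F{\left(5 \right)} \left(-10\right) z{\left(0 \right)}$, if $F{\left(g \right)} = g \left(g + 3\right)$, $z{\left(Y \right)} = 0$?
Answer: $0$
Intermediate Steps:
$F{\left(g \right)} = g \left(3 + g\right)$
$F{\left(5 \right)} \left(-10\right) z{\left(0 \right)} = 5 \left(3 + 5\right) \left(-10\right) 0 = 5 \cdot 8 \left(-10\right) 0 = 40 \left(-10\right) 0 = \left(-400\right) 0 = 0$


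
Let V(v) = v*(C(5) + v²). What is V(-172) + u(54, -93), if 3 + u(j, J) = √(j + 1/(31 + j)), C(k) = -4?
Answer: -5087763 + √390235/85 ≈ -5.0878e+6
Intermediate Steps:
u(j, J) = -3 + √(j + 1/(31 + j))
V(v) = v*(-4 + v²)
V(-172) + u(54, -93) = -172*(-4 + (-172)²) + (-3 + √((1 + 54*(31 + 54))/(31 + 54))) = -172*(-4 + 29584) + (-3 + √((1 + 54*85)/85)) = -172*29580 + (-3 + √((1 + 4590)/85)) = -5087760 + (-3 + √((1/85)*4591)) = -5087760 + (-3 + √(4591/85)) = -5087760 + (-3 + √390235/85) = -5087763 + √390235/85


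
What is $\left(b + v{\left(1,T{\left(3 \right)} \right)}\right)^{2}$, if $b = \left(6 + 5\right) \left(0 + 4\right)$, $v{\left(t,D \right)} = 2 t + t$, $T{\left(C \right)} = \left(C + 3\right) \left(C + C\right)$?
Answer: $2209$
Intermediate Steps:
$T{\left(C \right)} = 2 C \left(3 + C\right)$ ($T{\left(C \right)} = \left(3 + C\right) 2 C = 2 C \left(3 + C\right)$)
$v{\left(t,D \right)} = 3 t$
$b = 44$ ($b = 11 \cdot 4 = 44$)
$\left(b + v{\left(1,T{\left(3 \right)} \right)}\right)^{2} = \left(44 + 3 \cdot 1\right)^{2} = \left(44 + 3\right)^{2} = 47^{2} = 2209$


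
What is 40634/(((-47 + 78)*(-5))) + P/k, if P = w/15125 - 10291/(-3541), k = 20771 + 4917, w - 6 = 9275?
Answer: -2795187569196381/10662359100250 ≈ -262.15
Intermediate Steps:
w = 9281 (w = 6 + 9275 = 9281)
k = 25688
P = 188515396/53557625 (P = 9281/15125 - 10291/(-3541) = 9281*(1/15125) - 10291*(-1/3541) = 9281/15125 + 10291/3541 = 188515396/53557625 ≈ 3.5199)
40634/(((-47 + 78)*(-5))) + P/k = 40634/(((-47 + 78)*(-5))) + (188515396/53557625)/25688 = 40634/((31*(-5))) + (188515396/53557625)*(1/25688) = 40634/(-155) + 47128849/343947067750 = 40634*(-1/155) + 47128849/343947067750 = -40634/155 + 47128849/343947067750 = -2795187569196381/10662359100250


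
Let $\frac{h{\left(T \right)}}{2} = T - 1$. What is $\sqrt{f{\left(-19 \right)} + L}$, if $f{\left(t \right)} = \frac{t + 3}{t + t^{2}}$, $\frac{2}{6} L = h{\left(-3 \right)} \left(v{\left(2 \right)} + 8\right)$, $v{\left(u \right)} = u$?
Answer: $\frac{2 i \sqrt{194978}}{57} \approx 15.493 i$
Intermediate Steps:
$h{\left(T \right)} = -2 + 2 T$ ($h{\left(T \right)} = 2 \left(T - 1\right) = 2 \left(-1 + T\right) = -2 + 2 T$)
$L = -240$ ($L = 3 \left(-2 + 2 \left(-3\right)\right) \left(2 + 8\right) = 3 \left(-2 - 6\right) 10 = 3 \left(\left(-8\right) 10\right) = 3 \left(-80\right) = -240$)
$f{\left(t \right)} = \frac{3 + t}{t + t^{2}}$
$\sqrt{f{\left(-19 \right)} + L} = \sqrt{\frac{3 - 19}{\left(-19\right) \left(1 - 19\right)} - 240} = \sqrt{\left(- \frac{1}{19}\right) \frac{1}{-18} \left(-16\right) - 240} = \sqrt{\left(- \frac{1}{19}\right) \left(- \frac{1}{18}\right) \left(-16\right) - 240} = \sqrt{- \frac{8}{171} - 240} = \sqrt{- \frac{41048}{171}} = \frac{2 i \sqrt{194978}}{57}$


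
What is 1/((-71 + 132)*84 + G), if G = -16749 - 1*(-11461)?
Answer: -1/164 ≈ -0.0060976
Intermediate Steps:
G = -5288 (G = -16749 + 11461 = -5288)
1/((-71 + 132)*84 + G) = 1/((-71 + 132)*84 - 5288) = 1/(61*84 - 5288) = 1/(5124 - 5288) = 1/(-164) = -1/164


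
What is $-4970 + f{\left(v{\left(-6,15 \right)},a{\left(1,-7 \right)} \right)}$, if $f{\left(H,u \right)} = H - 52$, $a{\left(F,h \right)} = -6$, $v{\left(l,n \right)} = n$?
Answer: $-5007$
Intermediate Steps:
$f{\left(H,u \right)} = -52 + H$
$-4970 + f{\left(v{\left(-6,15 \right)},a{\left(1,-7 \right)} \right)} = -4970 + \left(-52 + 15\right) = -4970 - 37 = -5007$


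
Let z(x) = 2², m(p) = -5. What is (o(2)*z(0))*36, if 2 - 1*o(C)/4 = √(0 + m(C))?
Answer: 1152 - 576*I*√5 ≈ 1152.0 - 1288.0*I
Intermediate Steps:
z(x) = 4
o(C) = 8 - 4*I*√5 (o(C) = 8 - 4*√(0 - 5) = 8 - 4*I*√5)
(o(2)*z(0))*36 = ((8 - 4*I*√5)*4)*36 = (32 - 16*I*√5)*36 = 1152 - 576*I*√5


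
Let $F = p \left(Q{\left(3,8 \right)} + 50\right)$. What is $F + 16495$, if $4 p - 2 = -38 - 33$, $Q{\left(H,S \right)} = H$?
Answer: $\frac{62323}{4} \approx 15581.0$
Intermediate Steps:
$p = - \frac{69}{4}$ ($p = \frac{1}{2} + \frac{-38 - 33}{4} = \frac{1}{2} + \frac{1}{4} \left(-71\right) = \frac{1}{2} - \frac{71}{4} = - \frac{69}{4} \approx -17.25$)
$F = - \frac{3657}{4}$ ($F = - \frac{69 \left(3 + 50\right)}{4} = \left(- \frac{69}{4}\right) 53 = - \frac{3657}{4} \approx -914.25$)
$F + 16495 = - \frac{3657}{4} + 16495 = \frac{62323}{4}$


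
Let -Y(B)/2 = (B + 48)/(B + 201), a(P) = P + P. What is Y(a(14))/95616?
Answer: -19/2737008 ≈ -6.9419e-6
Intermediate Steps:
a(P) = 2*P
Y(B) = -2*(48 + B)/(201 + B) (Y(B) = -2*(B + 48)/(B + 201) = -2*(48 + B)/(201 + B))
Y(a(14))/95616 = (2*(-48 - 2*14)/(201 + 2*14))/95616 = (2*(-48 - 1*28)/(201 + 28))*(1/95616) = (2*(-48 - 28)/229)*(1/95616) = (2*(1/229)*(-76))*(1/95616) = -152/229*1/95616 = -19/2737008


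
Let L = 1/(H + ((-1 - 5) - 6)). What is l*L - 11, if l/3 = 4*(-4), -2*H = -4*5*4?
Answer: -89/7 ≈ -12.714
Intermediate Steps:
H = 40 (H = -(-4*5)*4/2 = -(-10)*4 = -½*(-80) = 40)
L = 1/28 (L = 1/(40 + ((-1 - 5) - 6)) = 1/(40 + (-6 - 6)) = 1/(40 - 12) = 1/28 ≈ 0.035714)
l = -48 (l = 3*(4*(-4)) = 3*(-16) = -48)
l*L - 11 = -48*1/28 - 11 = -12/7 - 11 = -89/7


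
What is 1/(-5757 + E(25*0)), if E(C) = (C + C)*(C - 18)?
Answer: -1/5757 ≈ -0.00017370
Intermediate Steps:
E(C) = 2*C*(-18 + C) (E(C) = (2*C)*(-18 + C) = 2*C*(-18 + C))
1/(-5757 + E(25*0)) = 1/(-5757 + 2*(25*0)*(-18 + 25*0)) = 1/(-5757 + 2*0*(-18 + 0)) = 1/(-5757 + 2*0*(-18)) = 1/(-5757 + 0) = 1/(-5757) = -1/5757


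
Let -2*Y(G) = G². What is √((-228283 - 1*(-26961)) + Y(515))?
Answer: I*√1335738/2 ≈ 577.87*I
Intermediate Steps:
Y(G) = -G²/2
√((-228283 - 1*(-26961)) + Y(515)) = √((-228283 - 1*(-26961)) - ½*515²) = √((-228283 + 26961) - ½*265225) = √(-201322 - 265225/2) = √(-667869/2) = I*√1335738/2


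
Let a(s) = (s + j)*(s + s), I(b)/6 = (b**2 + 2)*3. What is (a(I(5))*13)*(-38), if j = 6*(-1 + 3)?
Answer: -239123664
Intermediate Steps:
j = 12 (j = 6*2 = 12)
I(b) = 36 + 18*b**2 (I(b) = 6*((b**2 + 2)*3) = 6*((2 + b**2)*3) = 6*(6 + 3*b**2) = 36 + 18*b**2)
a(s) = 2*s*(12 + s) (a(s) = (s + 12)*(s + s) = (12 + s)*(2*s) = 2*s*(12 + s))
(a(I(5))*13)*(-38) = ((2*(36 + 18*5**2)*(12 + (36 + 18*5**2)))*13)*(-38) = ((2*(36 + 18*25)*(12 + (36 + 18*25)))*13)*(-38) = ((2*(36 + 450)*(12 + (36 + 450)))*13)*(-38) = ((2*486*(12 + 486))*13)*(-38) = ((2*486*498)*13)*(-38) = (484056*13)*(-38) = 6292728*(-38) = -239123664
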